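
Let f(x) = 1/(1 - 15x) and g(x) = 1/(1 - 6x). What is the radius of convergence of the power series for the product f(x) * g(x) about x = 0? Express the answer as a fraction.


The radius of 1/(1 - 15x) is 1/15 (nearest singularity at x = 1/15), and the radius of 1/(1 - 6x) is 1/6.
The product f(x)*g(x) = 1/((1 - 15x)(1 - 6x)) has singularities at both 1/15 and 1/6, so its radius of convergence is the distance to the nearest one:
min(1/15, 1/6) = 1/15.

1/15


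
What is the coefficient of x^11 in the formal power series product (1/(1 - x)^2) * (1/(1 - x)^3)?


Combine the factors: (1/(1 - x)^2) * (1/(1 - x)^3) = 1/(1 - x)^5.
Then use 1/(1 - x)^r = sum_{k>=0} C(k + r - 1, r - 1) x^k with r = 5 and k = 11:
C(15, 4) = 1365.

1365


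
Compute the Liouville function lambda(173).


The Liouville function is lambda(k) = (-1)^Omega(k), where Omega(k) counts the prime factors of k with multiplicity.
Factoring: 173 = 173, so Omega(173) = 1.
lambda(173) = (-1)^1 = -1.

-1


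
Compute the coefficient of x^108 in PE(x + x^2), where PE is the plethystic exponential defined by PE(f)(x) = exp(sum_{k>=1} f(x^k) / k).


With f(x) = x + x^2, the exponent is sum_{k>=1} (x^k + x^(2k)) / k = -ln(1 - x) - ln(1 - x^2). Exponentiating:
PE(x + x^2) = 1 / ((1 - x)(1 - x^2)).
This is the generating function for partitions of n into parts of size 1 or 2. The number of 2's can be any j in 0..54, and the rest are 1's, so
[x^108] = floor(108/2) + 1 = 55.

55


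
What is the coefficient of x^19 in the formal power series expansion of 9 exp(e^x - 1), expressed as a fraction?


exp(e^x - 1) is the exponential generating function for the Bell numbers Bell_k: exp(e^x - 1) = sum_{k>=0} Bell_k x^k / k!.
So the coefficient of x^19 in 9 exp(e^x - 1) is 9 Bell_19 / 19!.
Computing: Bell_19 = 5832742205057 and 19! = 121645100408832000, giving
9 * 5832742205057/121645100408832000 = 5832742205057/13516122267648000.

5832742205057/13516122267648000


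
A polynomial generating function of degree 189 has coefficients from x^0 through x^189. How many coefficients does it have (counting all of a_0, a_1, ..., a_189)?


A polynomial of degree 189 takes the form a_0 + a_1 x + ... + a_189 x^189.
The number of coefficients is 189 + 1 = 190.

190


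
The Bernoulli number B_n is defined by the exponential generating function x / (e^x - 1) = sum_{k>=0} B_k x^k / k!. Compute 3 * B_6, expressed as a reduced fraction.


Bernoulli numbers can also be computed recursively via B_0 = 1 and sum_{j=0}^{m} C(m+1, j) B_j = 0 for m >= 1. Odd-index Bernoulli numbers vanish for k >= 3.
Computing B_6 = 1/42, so 3 * B_6 = 3 * 1/42 = 1/14.

1/14


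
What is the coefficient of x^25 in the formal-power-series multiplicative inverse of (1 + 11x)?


The inverse is 1/(1 + 11x). Apply the geometric identity 1/(1 - y) = sum_{k>=0} y^k with y = -11x:
1/(1 + 11x) = sum_{k>=0} (-11)^k x^k.
So the coefficient of x^25 is (-11)^25 = -108347059433883722041830251.

-108347059433883722041830251


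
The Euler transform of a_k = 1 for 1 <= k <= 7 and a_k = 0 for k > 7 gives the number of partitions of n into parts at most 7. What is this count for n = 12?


Partitions of 12 into parts at most 7:
Using generating function (1-x)^(-1)(1-x^2)^(-1)...(1-x^7)^(-1),
the coefficient of x^12 = 65

65


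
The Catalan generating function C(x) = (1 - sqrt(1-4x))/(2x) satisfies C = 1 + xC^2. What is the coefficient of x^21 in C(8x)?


Substituting x -> 8x scales the n-th coefficient by 8^n, so [x^21] C(8x) = 8^21 * C_21.
C_21 = C(2*21, 21)/(22) = 538257874440/22 = 24466267020.
So 8^21 * 24466267020 = 9223372036854775808 * 24466267020 = 225661483078490225880764252160.

225661483078490225880764252160


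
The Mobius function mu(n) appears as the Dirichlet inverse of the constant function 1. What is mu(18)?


18 has a squared prime factor, so mu(18) = 0.
Factorization reveals a repeated prime.

0


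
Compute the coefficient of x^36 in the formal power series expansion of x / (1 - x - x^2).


Let f(x) = sum_{k>=0} a_k x^k. Multiplying f(x) * (1 - x - x^2) = x and matching coefficients gives a_0 = 0, a_1 = 1, and a_k = a_{k-1} + a_{k-2} for k >= 2. These are the Fibonacci numbers F_k.
Iterating from F_0 = 0, F_1 = 1:
F_0=0, F_1=1, F_2=1, F_3=2, F_4=3, F_5=5, F_6=8, F_7=13, F_8=21, F_9=34, ...
F_36 = 14930352.

14930352


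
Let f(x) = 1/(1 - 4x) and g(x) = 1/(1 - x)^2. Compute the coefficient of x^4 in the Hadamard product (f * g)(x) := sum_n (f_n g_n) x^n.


f has coefficients f_k = 4^k. For g = 1/(1 - x)^2 the coefficient is g_k = C(k + 1, 1) = k + 1. The Hadamard coefficient is (f * g)_k = 4^k * (k + 1).
For k = 4: 4^4 * 5 = 256 * 5 = 1280.

1280


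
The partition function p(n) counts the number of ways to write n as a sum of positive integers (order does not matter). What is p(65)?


Using the generating function prod_{k>=1} 1/(1-x^k), we compute p(65).
By dynamic programming over parts 1 through 65:
p(65) = 2012558

2012558


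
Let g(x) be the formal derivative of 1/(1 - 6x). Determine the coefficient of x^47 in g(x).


Differentiate termwise: d/dx sum_{k>=0} 6^k x^k = sum_{k>=1} k 6^k x^(k-1) = sum_{j>=0} (j+1) 6^(j+1) x^j.
Equivalently, d/dx [1/(1 - 6x)] = 6/(1 - 6x)^2.
For j = 47: 48 * 6^48 = 48 * 22452257707354557240087211123792674816 = 1077708369953018747524186133942048391168.

1077708369953018747524186133942048391168


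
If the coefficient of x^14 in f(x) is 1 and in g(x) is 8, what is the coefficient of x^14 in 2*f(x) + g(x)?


Scalar multiplication scales coefficients: 2 * 1 = 2.
Then add the g coefficient: 2 + 8
= 10

10


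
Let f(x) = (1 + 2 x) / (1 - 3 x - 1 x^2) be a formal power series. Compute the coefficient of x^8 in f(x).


Write f(x) = sum_{k>=0} a_k x^k. Multiplying both sides by 1 - 3 x - 1 x^2 gives
(1 - 3 x - 1 x^2) sum_{k>=0} a_k x^k = 1 + 2 x.
Matching coefficients:
 x^0: a_0 = 1
 x^1: a_1 - 3 a_0 = 2  =>  a_1 = 3*1 + 2 = 5
 x^k (k >= 2): a_k = 3 a_{k-1} + 1 a_{k-2}.
Iterating: a_2 = 16, a_3 = 53, a_4 = 175, a_5 = 578, a_6 = 1909, a_7 = 6305, a_8 = 20824.
So the coefficient of x^8 is 20824.

20824


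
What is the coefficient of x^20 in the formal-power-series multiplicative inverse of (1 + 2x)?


The inverse is 1/(1 + 2x). Apply the geometric identity 1/(1 - y) = sum_{k>=0} y^k with y = -2x:
1/(1 + 2x) = sum_{k>=0} (-2)^k x^k.
So the coefficient of x^20 is (-2)^20 = 1048576.

1048576


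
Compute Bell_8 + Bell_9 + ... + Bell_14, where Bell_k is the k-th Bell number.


Recall Bell_k counts set partitions of a k-set (with Bell_0 = 1 by convention).
Bell_8 through Bell_14: 4140, 21147, 115975, 678570, 4213597, 27644437, 190899322
Sum = 4140 + 21147 + 115975 + 678570 + 4213597 + 27644437 + 190899322 = 223577188.

223577188


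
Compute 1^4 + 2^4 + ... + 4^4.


This power sum has a closed form given by Faulhaber's formula
sum_{k=1}^{m} k^p = (1 / (p + 1)) * sum_{j=0}^{p} C(p + 1, j) B_j m^(p + 1 - j),
but for small m direct computation is fastest:
1 + 16 + 81 + 256 = 354.

354


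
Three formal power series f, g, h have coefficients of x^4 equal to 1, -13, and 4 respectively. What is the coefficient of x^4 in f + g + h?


Series addition is componentwise:
1 + -13 + 4
= -8

-8


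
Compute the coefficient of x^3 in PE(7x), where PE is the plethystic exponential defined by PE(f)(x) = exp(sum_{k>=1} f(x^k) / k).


With f(x) = 7x, the exponent is sum_{k>=1} 7 x^k / k = 7 * (-ln(1 - x)). Exponentiating:
PE(7x) = exp(-7 ln(1 - x)) = 1/(1 - x)^7.
By the negative binomial expansion, [x^n] 1/(1 - x)^7 = C(n + 6, 6).
For n = 3: C(9, 6) = 84.

84


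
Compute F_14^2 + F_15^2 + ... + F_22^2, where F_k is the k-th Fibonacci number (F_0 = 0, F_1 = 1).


There is a standard identity sum_{k=0}^{N} F_k^2 = F_N * F_{N+1} (proved inductively from the telescoping relation F_k^2 = F_k F_{k+1} - F_{k-1} F_k). Then
sum_{k=14}^{22} F_k^2 = F_22 F_23 - F_13 F_14.
Computing: F_22 = 17711, F_23 = 28657, F_13 = 233, F_14 = 377.
Sum = 17711 * 28657 - 233 * 377 = 507456286.

507456286


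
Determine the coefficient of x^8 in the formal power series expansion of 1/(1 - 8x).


The geometric series identity gives 1/(1 - c x) = sum_{k>=0} c^k x^k, so the coefficient of x^k is c^k.
Here c = 8 and k = 8.
Computing: 8^8 = 16777216

16777216


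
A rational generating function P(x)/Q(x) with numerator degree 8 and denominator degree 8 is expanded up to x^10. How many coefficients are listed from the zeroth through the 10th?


Expanding up to x^10 gives the coefficients for x^0, x^1, ..., x^10.
That is 10 + 1 = 11 coefficients in total.

11


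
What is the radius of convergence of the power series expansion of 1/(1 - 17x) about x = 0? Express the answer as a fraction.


Expanding 1/(1 - 17x) = sum_{k>=0} 17^k x^k, the series converges when |17x| < 1, i.e., |x| < 1/17.
So the radius of convergence is 1/17 = 1/17.

1/17


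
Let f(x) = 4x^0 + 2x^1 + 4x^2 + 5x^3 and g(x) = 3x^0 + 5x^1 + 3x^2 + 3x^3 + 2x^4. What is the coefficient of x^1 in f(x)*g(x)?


Cauchy product at x^1:
4*5 + 2*3
= 26

26


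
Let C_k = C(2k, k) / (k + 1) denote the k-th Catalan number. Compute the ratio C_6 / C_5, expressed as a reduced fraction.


Using C_k = (2k)! / (k! (k+1)!), the ratio C_{k+1}/C_k simplifies to
C_{k+1}/C_k = [(2k+2)! / ((k+1)! (k+2)!)] * [k! (k+1)! / (2k)!]
 = (2k+2)(2k+1) / ((k+1)(k+2)) = 2(2k+1) / (k+2).
For k = 5: 2(2*5 + 1) / (5 + 2) = 22/7 = 22/7.

22/7


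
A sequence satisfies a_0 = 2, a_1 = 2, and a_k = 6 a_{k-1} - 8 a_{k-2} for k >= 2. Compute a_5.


The characteristic equation is t^2 - 6 t + 8 = 0, with roots r_1 = 4 and r_2 = 2 (so c_1 = r_1 + r_2, c_2 = -r_1 r_2 as required).
One can use the closed form a_n = A r_1^n + B r_2^n, but direct iteration is more reliable:
a_0 = 2, a_1 = 2, a_2 = -4, a_3 = -40, a_4 = -208, a_5 = -928.
So a_5 = -928.

-928


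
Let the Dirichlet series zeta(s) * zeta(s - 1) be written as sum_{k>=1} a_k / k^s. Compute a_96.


Convolution gives a_k = sum_{d | k} d * 1 = sum_{d | k} d = sigma(k), the sum of positive divisors of k.
For k = 96, the divisors are 1, 2, 3, 4, 6, 8, 12, 16, 24, 32, 48, 96, so
sigma(96) = 1 + 2 + 3 + 4 + 6 + 8 + 12 + 16 + 24 + 32 + 48 + 96 = 252.

252


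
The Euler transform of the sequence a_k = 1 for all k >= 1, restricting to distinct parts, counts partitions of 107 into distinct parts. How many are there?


Partitions of 107 into distinct parts can be computed via generating function.
Product (1+x)(1+x^2)(1+x^3)...
The coefficient of x^107 = 789640

789640


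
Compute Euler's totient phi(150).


phi(n) counts integers in [1, n] coprime to n. Using the multiplicative formula phi(n) = n * prod_{p | n} (1 - 1/p):
150 = 2 * 3 * 5^2, so
phi(150) = 150 * (1 - 1/2) * (1 - 1/3) * (1 - 1/5) = 40.

40


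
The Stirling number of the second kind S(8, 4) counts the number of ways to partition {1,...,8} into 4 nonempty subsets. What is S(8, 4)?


Using the explicit formula S(n,k) = (1/k!) sum_{j=0}^{k} (-1)^(k-j) C(k,j) j^n:
S(8, 4) = 1701
Equivalently, S(n,k) is n! times the coefficient of x^n in the EGF (e^x - 1)^k / k!.

1701


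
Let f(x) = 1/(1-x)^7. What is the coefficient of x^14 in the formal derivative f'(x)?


Differentiate: d/dx [ 1/(1-x)^r ] = r / (1-x)^(r+1).
Here r = 7, so f'(x) = 7 / (1-x)^8.
The expansion of 1/(1-x)^(r+1) has coefficient of x^n equal to C(n+r, r).
So the coefficient of x^14 in f'(x) is
7 * C(21, 7) = 7 * 116280 = 813960

813960


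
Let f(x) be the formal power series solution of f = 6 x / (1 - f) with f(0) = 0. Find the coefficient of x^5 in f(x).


Apply Lagrange inversion: f = 6 x * phi(f) with phi(t) = 1/(1 - t), so
[x^n] f = 6^n * (1/n) [t^(n-1)] phi(t)^n = 6^n * (1/n) [t^(n-1)] (1 - t)^(-n) = 6^n * (1/n) C(2n - 2, n - 1) = 6^n * C_{n-1}.
For n = 5: C_4 = C(8, 4) / 5 = 70/5 = 14.
With the 6^5 = 7776 factor, the coefficient is 7776 * 14 = 108864.

108864


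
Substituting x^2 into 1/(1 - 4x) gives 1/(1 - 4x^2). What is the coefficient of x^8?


The coefficient of x^(2m) in 1/(1 - 4x^2) is 4^m.
With n = 8 = 2*4, the coefficient is 4^4 = 256.

256


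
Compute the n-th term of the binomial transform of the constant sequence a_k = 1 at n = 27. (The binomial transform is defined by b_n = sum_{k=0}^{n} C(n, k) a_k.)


With a_k = 1 for all k, b_n = sum_{k=0}^{n} C(n, k) = 2^n by the binomial theorem.
For n = 27: 2^27 = 134217728.

134217728


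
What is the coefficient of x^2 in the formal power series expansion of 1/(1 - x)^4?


The expansion 1/(1 - x)^r = sum_{k>=0} C(k + r - 1, r - 1) x^k follows from the multiset / negative-binomial theorem (or from repeated differentiation of the geometric series).
For r = 4 and k = 2:
C(5, 3) = 120 / (6 * 2) = 10.

10


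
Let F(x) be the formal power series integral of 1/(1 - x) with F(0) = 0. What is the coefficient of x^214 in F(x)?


1/(1 - x) = sum_{k>=0} x^k. Integrating termwise and using F(0) = 0 gives
F(x) = sum_{k>=0} x^(k+1) / (k+1) = sum_{m>=1} x^m / m = -ln(1 - x).
So the coefficient of x^214 is 1/214 = 1/214.

1/214


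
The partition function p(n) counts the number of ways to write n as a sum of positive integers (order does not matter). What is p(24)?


Using the generating function prod_{k>=1} 1/(1-x^k), we compute p(24).
By dynamic programming over parts 1 through 24:
p(24) = 1575

1575


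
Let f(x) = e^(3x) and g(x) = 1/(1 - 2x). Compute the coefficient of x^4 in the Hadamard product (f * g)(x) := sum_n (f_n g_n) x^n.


Expanding: f_k = 3^k/k! (from e^(3x)) and g_k = 2^k (from 1/(1 - 2x)). So the Hadamard coefficient (f * g)_k = 3^k 2^k / k! = (6)^k / k!.
For k = 4: 6^4/4! = 1296/24 = 54.

54


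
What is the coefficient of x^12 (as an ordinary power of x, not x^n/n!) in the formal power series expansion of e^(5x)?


The exponential series is e^y = sum_{k>=0} y^k / k!. Substituting y = 5x gives
e^(5x) = sum_{k>=0} 5^k x^k / k!.
So the coefficient of x^n is a^n/n! with a = 5, n = 12:
5^12 / 12! = 244140625/479001600 = 9765625/19160064

9765625/19160064


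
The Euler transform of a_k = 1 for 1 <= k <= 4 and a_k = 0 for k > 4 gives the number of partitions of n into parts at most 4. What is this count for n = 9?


Partitions of 9 into parts at most 4:
Using generating function (1-x)^(-1)(1-x^2)^(-1)...(1-x^4)^(-1),
the coefficient of x^9 = 18

18


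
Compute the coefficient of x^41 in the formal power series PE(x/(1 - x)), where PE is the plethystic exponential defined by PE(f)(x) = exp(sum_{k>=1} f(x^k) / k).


For f(x) = x/(1 - x) we have
sum_{k>=1} f(x^k) / k = sum_{k>=1} (1/k) * x^k / (1 - x^k) = sum_{k, m >= 1} x^(k m) / k,
which after exponentiating simplifies to
PE(x/(1 - x)) = prod_{k>=1} 1 / (1 - x^k).
This is the generating function for the partition function p(n), so the coefficient of x^41 is p(41).
Computing p(41) by dynamic programming over parts 1, 2, ..., 41: p(41) = 44583.

44583


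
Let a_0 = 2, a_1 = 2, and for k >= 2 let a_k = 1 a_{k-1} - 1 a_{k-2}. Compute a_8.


Iterating the recurrence forward:
a_0 = 2
a_1 = 2
a_2 = 1*2 - 1*2 = 0
a_3 = 1*0 - 1*2 = -2
a_4 = 1*-2 - 1*0 = -2
a_5 = 1*-2 - 1*-2 = 0
a_6 = 1*0 - 1*-2 = 2
a_7 = 1*2 - 1*0 = 2
a_8 = 1*2 - 1*2 = 0
So a_8 = 0.

0


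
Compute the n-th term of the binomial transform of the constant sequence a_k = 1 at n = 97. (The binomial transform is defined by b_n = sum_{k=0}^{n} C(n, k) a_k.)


With a_k = 1 for all k, b_n = sum_{k=0}^{n} C(n, k) = 2^n by the binomial theorem.
For n = 97: 2^97 = 158456325028528675187087900672.

158456325028528675187087900672


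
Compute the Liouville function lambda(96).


The Liouville function is lambda(k) = (-1)^Omega(k), where Omega(k) counts the prime factors of k with multiplicity.
Factoring: 96 = 2 * 2 * 2 * 2 * 2 * 3, so Omega(96) = 6.
lambda(96) = (-1)^6 = 1.

1


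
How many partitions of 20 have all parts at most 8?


Using the generating function (1-x)^(-1)(1-x^2)^(-1)...(1-x^8)^(-1),
the coefficient of x^20 counts these restricted partitions.
Result = 434

434


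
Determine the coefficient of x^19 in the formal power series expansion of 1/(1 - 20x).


The geometric series identity gives 1/(1 - c x) = sum_{k>=0} c^k x^k, so the coefficient of x^k is c^k.
Here c = 20 and k = 19.
Computing: 20^19 = 5242880000000000000000000

5242880000000000000000000


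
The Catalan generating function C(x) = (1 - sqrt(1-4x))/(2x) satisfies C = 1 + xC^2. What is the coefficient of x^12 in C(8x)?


Substituting x -> 8x scales the n-th coefficient by 8^n, so [x^12] C(8x) = 8^12 * C_12.
C_12 = C(2*12, 12)/(13) = 2704156/13 = 208012.
So 8^12 * 208012 = 68719476736 * 208012 = 14294475794808832.

14294475794808832


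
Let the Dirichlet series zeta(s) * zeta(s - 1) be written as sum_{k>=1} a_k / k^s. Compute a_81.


Convolution gives a_k = sum_{d | k} d * 1 = sum_{d | k} d = sigma(k), the sum of positive divisors of k.
For k = 81, the divisors are 1, 3, 9, 27, 81, so
sigma(81) = 1 + 3 + 9 + 27 + 81 = 121.

121


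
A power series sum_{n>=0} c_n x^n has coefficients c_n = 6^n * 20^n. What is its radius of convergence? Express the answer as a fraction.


By the root test (Cauchy-Hadamard), the radius is R = 1 / limsup_n |c_n|^(1/n).
Here |c_n|^(1/n) = (6^n * 20^n)^(1/n) = 6 * 20 = 120 for all n.
So R = 1/120 = 1/120.

1/120


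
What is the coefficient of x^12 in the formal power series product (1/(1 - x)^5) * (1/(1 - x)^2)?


Combine the factors: (1/(1 - x)^5) * (1/(1 - x)^2) = 1/(1 - x)^7.
Then use 1/(1 - x)^r = sum_{k>=0} C(k + r - 1, r - 1) x^k with r = 7 and k = 12:
C(18, 6) = 18564.

18564


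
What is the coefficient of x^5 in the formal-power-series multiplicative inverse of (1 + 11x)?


The inverse is 1/(1 + 11x). Apply the geometric identity 1/(1 - y) = sum_{k>=0} y^k with y = -11x:
1/(1 + 11x) = sum_{k>=0} (-11)^k x^k.
So the coefficient of x^5 is (-11)^5 = -161051.

-161051


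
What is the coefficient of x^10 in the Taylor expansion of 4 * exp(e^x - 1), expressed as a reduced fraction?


exp(e^x - 1) = sum_{k>=0} Bell_k x^k / k!, where Bell_k is the k-th Bell number.
So the coefficient of x^10 is 4 * Bell_10 / 10!.
Computing: Bell_10 = 115975 and 10! = 3628800, giving
4 * 115975/3628800 = 4639/36288.

4639/36288


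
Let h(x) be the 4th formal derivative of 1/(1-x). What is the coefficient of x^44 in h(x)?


Differentiating 4 times: d^4/dx^4 [1/(1-x)] = 4!/(1-x)^5.
The expansion 1/(1-x)^5 = sum_{k>=0} C(k+4, 4) x^k, so the coefficient of x^n in 4!/(1-x)^5 is 4! * C(n+4, 4).
For n = 44: 24 * C(48, 4) = 24 * 194580 = 4669920

4669920


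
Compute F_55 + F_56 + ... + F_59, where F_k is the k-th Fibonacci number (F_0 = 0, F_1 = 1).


Use the identity sum_{k=0}^{N} F_k = F_{N+2} - 1 (which follows from F_{k+2} - F_{k+1} = F_k). Then
sum_{k=55}^{59} F_k = (F_{61} - 1) - (F_{56} - 1) = F_{61} - F_{56}.
Computing: F_{61} = 2504730781961, F_{56} = 225851433717, so
Sum = 2504730781961 - 225851433717 = 2278879348244.

2278879348244


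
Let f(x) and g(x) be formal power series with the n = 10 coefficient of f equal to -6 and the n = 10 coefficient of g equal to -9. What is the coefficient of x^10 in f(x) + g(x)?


Addition of formal power series is termwise.
The coefficient of x^10 in f + g = -6 + -9
= -15

-15


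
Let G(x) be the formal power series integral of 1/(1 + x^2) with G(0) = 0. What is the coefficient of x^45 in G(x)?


1/(1 + x^2) = sum_{j>=0} (-1)^j x^(2j). Integrating termwise with G(0) = 0:
G(x) = sum_{j>=0} (-1)^j x^(2j+1) / (2j+1) = arctan(x).
Only odd powers are nonzero. For x^45 write 45 = 2*22 + 1, giving
(-1)^22 / 45 = 1/45 = 1/45.

1/45


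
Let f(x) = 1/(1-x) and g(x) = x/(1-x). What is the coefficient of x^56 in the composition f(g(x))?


First simplify the composition: f(g(x)) = 1/(1 - x/(1-x)) = (1-x)/((1-x) - x) = (1-x)/(1-2x).
Now extract the coefficient. Write (1-x)/(1-2x) = 1/(1-2x) - x/(1-2x).
The coefficient of x^n in 1/(1-2x) is 2^n, and in x/(1-2x) is 2^(n-1) (for n >= 1).
So the coefficient of x^56 is 2^56 - 2^55 = 72057594037927936 - 36028797018963968 = 36028797018963968.

36028797018963968


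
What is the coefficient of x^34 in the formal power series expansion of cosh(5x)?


The Maclaurin series is cosh(t) = sum_{m>=0} t^(2m) / (2m)!, so substituting t = 5x, only even powers of x are nonzero, with coefficient of x^(2m) equal to 5^(2m) / (2m)!.
For x^34 the coefficient is 5^34/34! = 582076609134674072265625/295232799039604140847618609643520000000 = 7450580596923828125/3778979827706933002849518203437056.

7450580596923828125/3778979827706933002849518203437056


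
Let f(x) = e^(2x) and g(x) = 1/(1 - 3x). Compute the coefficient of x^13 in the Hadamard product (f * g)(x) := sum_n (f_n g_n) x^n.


Expanding: f_k = 2^k/k! (from e^(2x)) and g_k = 3^k (from 1/(1 - 3x)). So the Hadamard coefficient (f * g)_k = 2^k 3^k / k! = (6)^k / k!.
For k = 13: 6^13/13! = 13060694016/6227020800 = 52488/25025.

52488/25025


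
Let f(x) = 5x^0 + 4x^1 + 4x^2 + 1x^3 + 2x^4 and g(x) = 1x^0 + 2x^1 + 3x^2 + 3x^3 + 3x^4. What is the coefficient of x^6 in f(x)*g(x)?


Cauchy product at x^6:
4*3 + 1*3 + 2*3
= 21

21


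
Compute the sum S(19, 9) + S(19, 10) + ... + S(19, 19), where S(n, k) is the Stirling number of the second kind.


By definition, S(n, k) counts partitions of an n-set into exactly k nonempty blocks.
Computing row n = 19 for k = 9..19:
S(19, k): 1144614626805, 477297033785, 129413217791, 23466951300, 2892439160, 243577530, 13916778, 527136, 12597, 171, 1
Sum = 1777942303054.

1777942303054


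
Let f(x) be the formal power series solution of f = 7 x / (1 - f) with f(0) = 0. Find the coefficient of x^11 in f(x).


Apply Lagrange inversion: f = 7 x * phi(f) with phi(t) = 1/(1 - t), so
[x^n] f = 7^n * (1/n) [t^(n-1)] phi(t)^n = 7^n * (1/n) [t^(n-1)] (1 - t)^(-n) = 7^n * (1/n) C(2n - 2, n - 1) = 7^n * C_{n-1}.
For n = 11: C_10 = C(20, 10) / 11 = 184756/11 = 16796.
With the 7^11 = 1977326743 factor, the coefficient is 1977326743 * 16796 = 33211179975428.

33211179975428


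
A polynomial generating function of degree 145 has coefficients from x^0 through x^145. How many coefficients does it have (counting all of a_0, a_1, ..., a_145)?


A polynomial of degree 145 takes the form a_0 + a_1 x + ... + a_145 x^145.
The number of coefficients is 145 + 1 = 146.

146


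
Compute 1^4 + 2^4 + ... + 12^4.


This power sum has a closed form given by Faulhaber's formula
sum_{k=1}^{m} k^p = (1 / (p + 1)) * sum_{j=0}^{p} C(p + 1, j) B_j m^(p + 1 - j),
but for small m direct computation is fastest:
1 + 16 + 81 + 256 + 625 + 1296 + 2401 + 4096 + 6561 + 10000 + 14641 + 20736 = 60710.

60710


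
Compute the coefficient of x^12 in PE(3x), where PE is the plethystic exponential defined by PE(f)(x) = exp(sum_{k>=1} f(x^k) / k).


With f(x) = 3x, the exponent is sum_{k>=1} 3 x^k / k = 3 * (-ln(1 - x)). Exponentiating:
PE(3x) = exp(-3 ln(1 - x)) = 1/(1 - x)^3.
By the negative binomial expansion, [x^n] 1/(1 - x)^3 = C(n + 2, 2).
For n = 12: C(14, 2) = 91.

91


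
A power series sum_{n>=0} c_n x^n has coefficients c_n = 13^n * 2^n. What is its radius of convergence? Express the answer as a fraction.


By the root test (Cauchy-Hadamard), the radius is R = 1 / limsup_n |c_n|^(1/n).
Here |c_n|^(1/n) = (13^n * 2^n)^(1/n) = 13 * 2 = 26 for all n.
So R = 1/26 = 1/26.

1/26


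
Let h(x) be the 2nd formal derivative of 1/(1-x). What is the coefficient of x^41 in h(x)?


Differentiating 2 times: d^2/dx^2 [1/(1-x)] = 2!/(1-x)^3.
The expansion 1/(1-x)^3 = sum_{k>=0} C(k+2, 2) x^k, so the coefficient of x^n in 2!/(1-x)^3 is 2! * C(n+2, 2).
For n = 41: 2 * C(43, 2) = 2 * 903 = 1806

1806


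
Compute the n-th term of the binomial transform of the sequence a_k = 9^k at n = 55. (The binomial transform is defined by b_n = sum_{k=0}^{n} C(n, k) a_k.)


With a_k = 9^k, b_n = sum_{k=0}^{n} C(n, k) 9^k = (1 + 9)^n by the binomial theorem.
For n = 55: (1 + 9)^55 = 10^55 = 10000000000000000000000000000000000000000000000000000000.

10000000000000000000000000000000000000000000000000000000


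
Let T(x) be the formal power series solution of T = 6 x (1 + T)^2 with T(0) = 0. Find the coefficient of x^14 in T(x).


Apply the Lagrange inversion formula: if T = 6 x * phi(T) with phi(t) = (1 + t)^2, then [x^n] T = 6^n * (1/n) [t^(n-1)] phi(t)^n = 6^n * (1/n) [t^(n-1)] (1 + t)^(2n) = 6^n * (1/n) C(2n, n-1).
Using the identity C(2n, n-1) = C(2n, n) * n / (n+1), the unscaled factor equals C(2n, n) / (n+1) = C_n, the n-th Catalan number.
For n = 14: C_14 = C(28, 14) / 15 = 40116600/15 = 2674440.
With the 6^14 = 78364164096 factor, the coefficient is 78364164096 * 2674440 = 209580255024906240.

209580255024906240


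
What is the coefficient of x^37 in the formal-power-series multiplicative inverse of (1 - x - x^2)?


Let the inverse be f(x) = sum_{k>=0} a_k x^k. From f(x) * (1 - x - x^2) = 1 and matching coefficients:
 x^0: a_0 = 1.
 x^1: a_1 - a_0 = 0, so a_1 = 1.
 x^k (k >= 2): a_k - a_{k-1} - a_{k-2} = 0, i.e. a_k = a_{k-1} + a_{k-2}.
This is the Fibonacci-type recurrence shifted so that a_0 = a_1 = 1.
Iterating: a_0=1, a_1=1, a_2=2, a_3=3, a_4=5, a_5=8, a_6=13, a_7=21, a_8=34, a_9=55, ...
a_37 = 39088169.

39088169


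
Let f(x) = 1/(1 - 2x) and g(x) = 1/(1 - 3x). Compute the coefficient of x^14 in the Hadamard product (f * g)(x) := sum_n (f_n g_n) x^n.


f has coefficients f_k = 2^k and g has coefficients g_k = 3^k, so the Hadamard product has coefficient (f*g)_k = 2^k * 3^k = 6^k.
For k = 14: 6^14 = 78364164096.

78364164096


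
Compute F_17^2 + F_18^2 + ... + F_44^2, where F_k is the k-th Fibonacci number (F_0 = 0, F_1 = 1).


There is a standard identity sum_{k=0}^{N} F_k^2 = F_N * F_{N+1} (proved inductively from the telescoping relation F_k^2 = F_k F_{k+1} - F_{k-1} F_k). Then
sum_{k=17}^{44} F_k^2 = F_44 F_45 - F_16 F_17.
Computing: F_44 = 701408733, F_45 = 1134903170, F_16 = 987, F_17 = 1597.
Sum = 701408733 * 1134903170 - 987 * 1597 = 796030994545807371.

796030994545807371


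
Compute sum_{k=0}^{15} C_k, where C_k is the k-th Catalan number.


C_0 through C_15: 1, 1, 2, 5, 14, 42, 132, 429, 1430, 4862, 16796, 58786, 208012, 742900, 2674440, 9694845
Sum = 1 + 1 + 2 + 5 + 14 + 42 + 132 + 429 + 1430 + 4862 + 16796 + 58786 + 208012 + 742900 + 2674440 + 9694845
= 13402697

13402697


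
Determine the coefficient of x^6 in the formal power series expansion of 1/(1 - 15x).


The geometric series identity gives 1/(1 - c x) = sum_{k>=0} c^k x^k, so the coefficient of x^k is c^k.
Here c = 15 and k = 6.
Computing: 15^6 = 11390625

11390625


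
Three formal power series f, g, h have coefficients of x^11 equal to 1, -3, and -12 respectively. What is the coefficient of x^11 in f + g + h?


Series addition is componentwise:
1 + -3 + -12
= -14

-14


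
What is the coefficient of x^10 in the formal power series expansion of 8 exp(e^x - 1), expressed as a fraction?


exp(e^x - 1) is the exponential generating function for the Bell numbers Bell_k: exp(e^x - 1) = sum_{k>=0} Bell_k x^k / k!.
So the coefficient of x^10 in 8 exp(e^x - 1) is 8 Bell_10 / 10!.
Computing: Bell_10 = 115975 and 10! = 3628800, giving
8 * 115975/3628800 = 4639/18144.

4639/18144


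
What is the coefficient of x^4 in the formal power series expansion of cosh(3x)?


The Maclaurin series is cosh(t) = sum_{m>=0} t^(2m) / (2m)!, so substituting t = 3x, only even powers of x are nonzero, with coefficient of x^(2m) equal to 3^(2m) / (2m)!.
For x^4 the coefficient is 3^4/4! = 81/24 = 27/8.

27/8


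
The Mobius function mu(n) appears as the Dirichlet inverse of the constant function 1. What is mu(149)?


149 = 149 (all distinct primes).
mu(149) = (-1)^1 = -1

-1


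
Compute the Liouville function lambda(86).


The Liouville function is lambda(k) = (-1)^Omega(k), where Omega(k) counts the prime factors of k with multiplicity.
Factoring: 86 = 2 * 43, so Omega(86) = 2.
lambda(86) = (-1)^2 = 1.

1


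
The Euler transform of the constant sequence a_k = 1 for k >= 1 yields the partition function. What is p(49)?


The Euler transform converts the sequence a_k = 1 into the number of integer partitions.
Using the recurrence or dynamic programming:
p(49) = 173525

173525


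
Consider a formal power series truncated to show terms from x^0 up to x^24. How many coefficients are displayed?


From x^0 to x^24 inclusive, the count is 24 - 0 + 1 = 25.

25


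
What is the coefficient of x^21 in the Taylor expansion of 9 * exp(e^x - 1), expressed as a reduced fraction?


exp(e^x - 1) = sum_{k>=0} Bell_k x^k / k!, where Bell_k is the k-th Bell number.
So the coefficient of x^21 is 9 * Bell_21 / 21!.
Computing: Bell_21 = 474869816156751 and 21! = 51090942171709440000, giving
9 * 474869816156751/51090942171709440000 = 158289938718917/1892257117470720000.

158289938718917/1892257117470720000


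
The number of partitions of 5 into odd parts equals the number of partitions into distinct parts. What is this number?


Computing partitions of 5 into odd parts (1, 3, 5, ...):
Using the generating function prod_{k>=0} 1/(1-x^(2k+1)),
the count is 3

3


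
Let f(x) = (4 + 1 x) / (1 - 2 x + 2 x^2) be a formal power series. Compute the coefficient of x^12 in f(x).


Write f(x) = sum_{k>=0} a_k x^k. Multiplying both sides by 1 - 2 x + 2 x^2 gives
(1 - 2 x + 2 x^2) sum_{k>=0} a_k x^k = 4 + 1 x.
Matching coefficients:
 x^0: a_0 = 4
 x^1: a_1 - 2 a_0 = 1  =>  a_1 = 2*4 + 1 = 9
 x^k (k >= 2): a_k = 2 a_{k-1} - 2 a_{k-2}.
Iterating: a_2 = 10, a_3 = 2, a_4 = -16, a_5 = -36, a_6 = -40, a_7 = -8, a_8 = 64, a_9 = 144, a_10 = 160, a_11 = 32, a_12 = -256.
So the coefficient of x^12 is -256.

-256


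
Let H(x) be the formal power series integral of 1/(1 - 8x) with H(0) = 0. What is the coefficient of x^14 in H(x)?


1/(1 - 8x) = sum_{k>=0} 8^k x^k. Integrating termwise with H(0) = 0:
H(x) = sum_{k>=0} 8^k x^(k+1) / (k+1) = sum_{m>=1} 8^(m-1) x^m / m.
For m = 14: 8^13/14 = 549755813888/14 = 274877906944/7.

274877906944/7


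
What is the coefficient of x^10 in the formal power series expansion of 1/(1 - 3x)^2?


The general identity 1/(1 - c x)^r = sum_{k>=0} c^k C(k + r - 1, r - 1) x^k follows by substituting y = c x into 1/(1 - y)^r = sum_{k>=0} C(k + r - 1, r - 1) y^k.
For c = 3, r = 2, k = 10:
3^10 * C(11, 1) = 59049 * 11 = 649539.

649539


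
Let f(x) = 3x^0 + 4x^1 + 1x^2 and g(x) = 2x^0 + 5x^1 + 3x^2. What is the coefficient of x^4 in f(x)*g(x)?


Cauchy product at x^4:
1*3
= 3

3


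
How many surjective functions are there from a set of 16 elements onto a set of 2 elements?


By inclusion-exclusion on which target elements are missed, the number of surjections from an n-set onto a k-set is
surj(n, k) = sum_{j=0}^{k} (-1)^j C(k, j) (k - j)^n.
Equivalently surj(n, k) = k! * S(n, k), where S(n, k) is the Stirling number of the second kind.
For n = 16, k = 2:
S(16, 2) = 32767, so
surj = 2! * 32767 = 2 * 32767 = 65534.

65534


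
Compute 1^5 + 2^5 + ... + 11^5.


This power sum has a closed form given by Faulhaber's formula
sum_{k=1}^{m} k^p = (1 / (p + 1)) * sum_{j=0}^{p} C(p + 1, j) B_j m^(p + 1 - j),
but for small m direct computation is fastest:
1 + 32 + 243 + 1024 + 3125 + 7776 + 16807 + 32768 + 59049 + 100000 + 161051 = 381876.

381876


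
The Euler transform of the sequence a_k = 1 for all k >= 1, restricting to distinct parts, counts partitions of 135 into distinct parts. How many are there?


Partitions of 135 into distinct parts can be computed via generating function.
Product (1+x)(1+x^2)(1+x^3)...
The coefficient of x^135 = 6711480

6711480


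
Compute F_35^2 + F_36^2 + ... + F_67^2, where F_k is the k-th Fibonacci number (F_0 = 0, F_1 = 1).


There is a standard identity sum_{k=0}^{N} F_k^2 = F_N * F_{N+1} (proved inductively from the telescoping relation F_k^2 = F_k F_{k+1} - F_{k-1} F_k). Then
sum_{k=35}^{67} F_k^2 = F_67 F_68 - F_34 F_35.
Computing: F_67 = 44945570212853, F_68 = 72723460248141, F_34 = 5702887, F_35 = 9227465.
Sum = 44945570212853 * 72723460248141 - 5702887 * 9227465 = 3268597388704392746377364818.

3268597388704392746377364818


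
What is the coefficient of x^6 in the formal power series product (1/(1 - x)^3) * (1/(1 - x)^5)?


Combine the factors: (1/(1 - x)^3) * (1/(1 - x)^5) = 1/(1 - x)^8.
Then use 1/(1 - x)^r = sum_{k>=0} C(k + r - 1, r - 1) x^k with r = 8 and k = 6:
C(13, 7) = 1716.

1716


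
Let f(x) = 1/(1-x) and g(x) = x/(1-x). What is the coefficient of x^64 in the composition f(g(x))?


First simplify the composition: f(g(x)) = 1/(1 - x/(1-x)) = (1-x)/((1-x) - x) = (1-x)/(1-2x).
Now extract the coefficient. Write (1-x)/(1-2x) = 1/(1-2x) - x/(1-2x).
The coefficient of x^n in 1/(1-2x) is 2^n, and in x/(1-2x) is 2^(n-1) (for n >= 1).
So the coefficient of x^64 is 2^64 - 2^63 = 18446744073709551616 - 9223372036854775808 = 9223372036854775808.

9223372036854775808


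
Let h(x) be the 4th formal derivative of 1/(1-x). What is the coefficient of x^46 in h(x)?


Differentiating 4 times: d^4/dx^4 [1/(1-x)] = 4!/(1-x)^5.
The expansion 1/(1-x)^5 = sum_{k>=0} C(k+4, 4) x^k, so the coefficient of x^n in 4!/(1-x)^5 is 4! * C(n+4, 4).
For n = 46: 24 * C(50, 4) = 24 * 230300 = 5527200

5527200


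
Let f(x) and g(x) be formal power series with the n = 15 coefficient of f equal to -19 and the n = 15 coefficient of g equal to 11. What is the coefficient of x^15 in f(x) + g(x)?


Addition of formal power series is termwise.
The coefficient of x^15 in f + g = -19 + 11
= -8

-8


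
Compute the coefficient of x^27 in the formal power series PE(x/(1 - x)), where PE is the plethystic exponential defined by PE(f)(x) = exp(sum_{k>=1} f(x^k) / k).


For f(x) = x/(1 - x) we have
sum_{k>=1} f(x^k) / k = sum_{k>=1} (1/k) * x^k / (1 - x^k) = sum_{k, m >= 1} x^(k m) / k,
which after exponentiating simplifies to
PE(x/(1 - x)) = prod_{k>=1} 1 / (1 - x^k).
This is the generating function for the partition function p(n), so the coefficient of x^27 is p(27).
Computing p(27) by dynamic programming over parts 1, 2, ..., 27: p(27) = 3010.

3010


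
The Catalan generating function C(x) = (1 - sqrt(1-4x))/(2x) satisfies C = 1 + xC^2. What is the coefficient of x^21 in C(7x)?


Substituting x -> 7x scales the n-th coefficient by 7^n, so [x^21] C(7x) = 7^21 * C_21.
C_21 = C(2*21, 21)/(22) = 538257874440/22 = 24466267020.
So 7^21 * 24466267020 = 558545864083284007 * 24466267020 = 13665532253578254033757549140.

13665532253578254033757549140


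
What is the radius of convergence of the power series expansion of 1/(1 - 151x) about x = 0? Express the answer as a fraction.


Expanding 1/(1 - 151x) = sum_{k>=0} 151^k x^k, the series converges when |151x| < 1, i.e., |x| < 1/151.
So the radius of convergence is 1/151 = 1/151.

1/151


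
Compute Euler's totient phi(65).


phi(n) counts integers in [1, n] coprime to n. Using the multiplicative formula phi(n) = n * prod_{p | n} (1 - 1/p):
65 = 5 * 13, so
phi(65) = 65 * (1 - 1/5) * (1 - 1/13) = 48.

48


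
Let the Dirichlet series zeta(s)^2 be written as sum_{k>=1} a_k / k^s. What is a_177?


The Dirichlet convolution of the constant function 1 with itself gives (1 * 1)(k) = sum_{d | k} 1 = d(k), the number of positive divisors of k.
Since zeta(s) = sum_{k>=1} 1/k^s, we have zeta(s)^2 = sum_{k>=1} d(k)/k^s, so a_k = d(k).
For k = 177: the divisors are 1, 3, 59, 177.
Count = 4.

4


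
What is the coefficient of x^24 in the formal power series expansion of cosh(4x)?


The Maclaurin series is cosh(t) = sum_{m>=0} t^(2m) / (2m)!, so substituting t = 4x, only even powers of x are nonzero, with coefficient of x^(2m) equal to 4^(2m) / (2m)!.
For x^24 the coefficient is 4^24/24! = 281474976710656/620448401733239439360000 = 67108864/147926426347074375.

67108864/147926426347074375


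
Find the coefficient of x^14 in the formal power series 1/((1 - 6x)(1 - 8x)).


By partial fractions or Cauchy convolution:
The coefficient equals sum_{k=0}^{14} 6^k * 8^(14-k).
= 17357093552128

17357093552128


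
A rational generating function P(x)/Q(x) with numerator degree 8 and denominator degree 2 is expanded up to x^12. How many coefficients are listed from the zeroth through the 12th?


Expanding up to x^12 gives the coefficients for x^0, x^1, ..., x^12.
That is 12 + 1 = 13 coefficients in total.

13


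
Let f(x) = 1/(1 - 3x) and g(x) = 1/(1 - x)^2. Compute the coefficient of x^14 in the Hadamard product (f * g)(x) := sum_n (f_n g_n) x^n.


f has coefficients f_k = 3^k. For g = 1/(1 - x)^2 the coefficient is g_k = C(k + 1, 1) = k + 1. The Hadamard coefficient is (f * g)_k = 3^k * (k + 1).
For k = 14: 3^14 * 15 = 4782969 * 15 = 71744535.

71744535


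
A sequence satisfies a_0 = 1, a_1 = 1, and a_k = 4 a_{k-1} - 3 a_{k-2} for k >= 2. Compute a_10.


The characteristic equation is t^2 - 4 t + 3 = 0, with roots r_1 = 3 and r_2 = 1 (so c_1 = r_1 + r_2, c_2 = -r_1 r_2 as required).
One can use the closed form a_n = A r_1^n + B r_2^n, but direct iteration is more reliable:
a_0 = 1, a_1 = 1, a_2 = 1, a_3 = 1, a_4 = 1, a_5 = 1, a_6 = 1, a_7 = 1, a_8 = 1, a_9 = 1, a_10 = 1.
So a_10 = 1.

1


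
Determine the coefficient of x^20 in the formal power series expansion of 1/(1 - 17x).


The geometric series identity gives 1/(1 - c x) = sum_{k>=0} c^k x^k, so the coefficient of x^k is c^k.
Here c = 17 and k = 20.
Computing: 17^20 = 4064231406647572522401601

4064231406647572522401601


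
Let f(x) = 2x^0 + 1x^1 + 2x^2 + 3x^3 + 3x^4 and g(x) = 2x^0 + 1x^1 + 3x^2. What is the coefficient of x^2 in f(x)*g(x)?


Cauchy product at x^2:
2*3 + 1*1 + 2*2
= 11

11


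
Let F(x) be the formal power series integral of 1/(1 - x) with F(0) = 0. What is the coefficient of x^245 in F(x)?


1/(1 - x) = sum_{k>=0} x^k. Integrating termwise and using F(0) = 0 gives
F(x) = sum_{k>=0} x^(k+1) / (k+1) = sum_{m>=1} x^m / m = -ln(1 - x).
So the coefficient of x^245 is 1/245 = 1/245.

1/245


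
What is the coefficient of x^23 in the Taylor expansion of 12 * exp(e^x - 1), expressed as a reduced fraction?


exp(e^x - 1) = sum_{k>=0} Bell_k x^k / k!, where Bell_k is the k-th Bell number.
So the coefficient of x^23 is 12 * Bell_23 / 23!.
Computing: Bell_23 = 44152005855084346 and 23! = 25852016738884976640000, giving
12 * 44152005855084346/25852016738884976640000 = 22076002927542173/1077167364120207360000.

22076002927542173/1077167364120207360000


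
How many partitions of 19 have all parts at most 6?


Using the generating function (1-x)^(-1)(1-x^2)^(-1)...(1-x^6)^(-1),
the coefficient of x^19 counts these restricted partitions.
Result = 235

235


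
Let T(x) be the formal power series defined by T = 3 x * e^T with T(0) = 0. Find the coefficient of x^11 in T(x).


Apply the Lagrange inversion formula: if T = 3 x * phi(T) with phi(t) = e^t, then
[x^n] T = 3^n * (1/n) [t^(n-1)] phi(t)^n = 3^n * (1/n) [t^(n-1)] e^(n t) = 3^n * (1/n) * n^(n-1) / (n-1)! = 3^n * n^(n-1) / n!.
When c = 1 this is the Cayley count of rooted labeled trees on n vertices, divided by n!.
For n = 11: 3^11 * 11^10 / 11! = 177147 * 25937424601/39916800 = 5156831600217/44800.

5156831600217/44800


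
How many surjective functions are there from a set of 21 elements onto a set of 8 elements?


By inclusion-exclusion on which target elements are missed, the number of surjections from an n-set onto a k-set is
surj(n, k) = sum_{j=0}^{k} (-1)^j C(k, j) (k - j)^n.
Equivalently surj(n, k) = k! * S(n, k), where S(n, k) is the Stirling number of the second kind.
For n = 21, k = 8:
S(21, 8) = 132511015347084, so
surj = 8! * 132511015347084 = 40320 * 132511015347084 = 5342844138794426880.

5342844138794426880


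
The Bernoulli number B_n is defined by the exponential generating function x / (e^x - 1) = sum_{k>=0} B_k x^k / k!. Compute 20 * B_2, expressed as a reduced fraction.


Bernoulli numbers can also be computed recursively via B_0 = 1 and sum_{j=0}^{m} C(m+1, j) B_j = 0 for m >= 1. Odd-index Bernoulli numbers vanish for k >= 3.
Computing B_2 = 1/6, so 20 * B_2 = 20 * 1/6 = 10/3.

10/3
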